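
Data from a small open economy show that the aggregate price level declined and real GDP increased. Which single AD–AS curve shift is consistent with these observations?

SRAS shifted right

P fell and Y rose. An AD shift moves P and Y in the same direction; an SRAS shift moves them in opposite directions.
Here P and Y moved in opposite directions, so the SRAS curve shifted.
Since Y rose, SRAS shifted right.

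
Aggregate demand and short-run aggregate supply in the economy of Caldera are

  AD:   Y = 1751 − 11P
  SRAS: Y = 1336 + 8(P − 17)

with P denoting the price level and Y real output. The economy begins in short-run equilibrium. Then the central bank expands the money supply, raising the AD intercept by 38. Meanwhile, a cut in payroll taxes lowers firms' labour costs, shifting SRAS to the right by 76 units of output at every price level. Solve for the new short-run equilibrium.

P = 27, Y = 1492

After both shocks: AD is Y = 1789 − 11P and SRAS is Y = 1276 + 8P.
Setting them equal: 513 = 19P, so P = 27.
Y = 1789 − 11·27 = 1492.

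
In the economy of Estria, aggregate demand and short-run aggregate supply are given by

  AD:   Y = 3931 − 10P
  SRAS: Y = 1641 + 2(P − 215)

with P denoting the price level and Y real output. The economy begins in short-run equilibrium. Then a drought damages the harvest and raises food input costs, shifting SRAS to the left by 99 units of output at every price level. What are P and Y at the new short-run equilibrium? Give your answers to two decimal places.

P = 234.92, Y = 1581.83

This is a negative supply shock: SRAS shifts left.
New SRAS: Y = 1112 + 2P.
Set AD = SRAS: 3931 − 10P = 1112 + 2P, so 2819 = 12P and P = 234.92.
Substituting into AD, Y = 1581.83.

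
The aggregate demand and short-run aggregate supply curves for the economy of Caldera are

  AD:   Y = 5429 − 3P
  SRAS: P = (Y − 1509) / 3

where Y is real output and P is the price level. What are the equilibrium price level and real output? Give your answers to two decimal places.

Rearrange SRAS to Y = 1509 + 3P.
Set AD = SRAS: 5429 − 3P = 1509 + 3P, so 3920 = 6P and P = 653.33.
Substituting into AD, Y = 5429 − 3P = 3469.00.

P = 653.33, Y = 3469.00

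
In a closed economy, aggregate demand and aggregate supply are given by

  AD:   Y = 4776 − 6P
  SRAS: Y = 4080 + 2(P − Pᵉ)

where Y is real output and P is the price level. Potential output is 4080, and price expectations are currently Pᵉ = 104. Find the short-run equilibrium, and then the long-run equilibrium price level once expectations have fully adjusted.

Short run: P = 113, Y = 4098. Long run: P = 116.

Short run: with Pᵉ = 104, SRAS is Y = 3872 + 2P. Setting AD = SRAS gives 904 = 8P, so P = 113 and Y = 4776 − 6·113 = 4098.
Output 4098 is above potential 4080, so over time expected prices rise and SRAS shifts left until Y returns to 4080.
Long run: Y = 4080 on the AD curve gives 4080 = 4776 − 6P, so P = 116.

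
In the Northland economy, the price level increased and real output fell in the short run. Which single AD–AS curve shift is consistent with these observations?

SRAS shifted left

P rose and Y fell. An AD shift moves P and Y in the same direction; an SRAS shift moves them in opposite directions.
Here P and Y moved in opposite directions, so the SRAS curve shifted.
Since Y fell, SRAS shifted left.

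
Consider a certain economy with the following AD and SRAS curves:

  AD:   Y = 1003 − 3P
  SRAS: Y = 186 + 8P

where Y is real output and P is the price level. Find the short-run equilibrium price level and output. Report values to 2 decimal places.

Set AD = SRAS: 1003 − 3P = 186 + 8P, so 817 = 11P and P = 74.27.
Substituting into AD, Y = 1003 − 3P = 780.18.

P = 74.27, Y = 780.18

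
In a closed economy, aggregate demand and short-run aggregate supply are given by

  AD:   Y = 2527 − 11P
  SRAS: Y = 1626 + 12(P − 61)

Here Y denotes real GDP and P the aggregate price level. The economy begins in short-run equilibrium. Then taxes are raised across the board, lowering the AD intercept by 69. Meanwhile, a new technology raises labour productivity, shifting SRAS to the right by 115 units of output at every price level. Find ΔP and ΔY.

After both shocks: AD is Y = 2458 − 11P and SRAS is Y = 1009 + 12P.
Setting them equal: 1449 = 23P, so P = 63.
Y = 2458 − 11·63 = 1765.
Initially P = 71, Y = 1746, so ΔP = -8 and ΔY = +19.

ΔP = -8, ΔY = +19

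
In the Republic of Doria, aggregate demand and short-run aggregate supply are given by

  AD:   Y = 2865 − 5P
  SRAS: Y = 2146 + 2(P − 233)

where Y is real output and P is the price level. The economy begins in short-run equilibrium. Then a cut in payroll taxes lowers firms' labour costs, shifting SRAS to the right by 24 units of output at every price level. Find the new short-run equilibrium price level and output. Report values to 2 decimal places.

This is a positive supply shock: SRAS shifts right.
New SRAS: Y = 1704 + 2P.
Set AD = SRAS: 2865 − 5P = 1704 + 2P, so 1161 = 7P and P = 165.86.
Substituting into AD, Y = 2035.71.

P = 165.86, Y = 2035.71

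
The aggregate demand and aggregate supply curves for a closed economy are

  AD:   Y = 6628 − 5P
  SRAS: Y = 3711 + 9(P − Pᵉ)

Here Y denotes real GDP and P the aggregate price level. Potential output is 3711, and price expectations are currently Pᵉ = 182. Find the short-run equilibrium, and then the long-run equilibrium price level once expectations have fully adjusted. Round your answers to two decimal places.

Short run: P = 325.36, Y = 5001.21. Long run: P = 583.40.

Short run: with Pᵉ = 182, SRAS is Y = 2073 + 9P. Setting AD = SRAS gives 4555 = 14P, so P = 325.36 and Y = 6628 − 5P = 5001.21.
Output 5001.21 is above potential 3711, so over time expected prices rise and SRAS shifts left until Y returns to 3711.
Long run: Y = 3711 on the AD curve gives 3711 = 6628 − 5P, so P = 583.40.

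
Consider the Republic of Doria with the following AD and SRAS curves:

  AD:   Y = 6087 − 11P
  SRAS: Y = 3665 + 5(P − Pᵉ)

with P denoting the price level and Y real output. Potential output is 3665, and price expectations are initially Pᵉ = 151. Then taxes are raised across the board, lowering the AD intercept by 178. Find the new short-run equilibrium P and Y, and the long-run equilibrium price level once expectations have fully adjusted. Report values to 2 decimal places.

AD shifts left: new AD is Y = 5909 − 11P. With Pᵉ = 151, SRAS is Y = 2910 + 5P.
Short run: 5909 − 11P = 2910 + 5P gives 2999 = 16P, so P = 187.44 and Y = 5909 − 11P = 3847.19.
Y = 3847.19 is above potential 3665; expectations adjust and SRAS shifts left until Y = 3665.
Long run: on the new AD curve, 3665 = 5909 − 11P gives P = 204.00.

Short run: P = 187.44, Y = 3847.19. Long run: P = 204.00.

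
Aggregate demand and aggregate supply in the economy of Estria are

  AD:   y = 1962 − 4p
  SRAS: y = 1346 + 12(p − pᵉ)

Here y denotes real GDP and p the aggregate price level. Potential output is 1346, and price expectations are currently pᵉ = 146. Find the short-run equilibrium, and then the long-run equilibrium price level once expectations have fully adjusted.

Short run: with pᵉ = 146, SRAS is y = 12p − 406. Setting AD = SRAS gives 2368 = 16p, so p = 148 and y = 1962 − 4·148 = 1370.
Output 1370 is above potential 1346, so over time expected prices rise and SRAS shifts left until y returns to 1346.
Long run: y = 1346 on the AD curve gives 1346 = 1962 − 4p, so p = 154.

Short run: p = 148, y = 1370. Long run: p = 154.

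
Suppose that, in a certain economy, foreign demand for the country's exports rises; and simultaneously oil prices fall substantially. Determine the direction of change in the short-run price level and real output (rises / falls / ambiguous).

Price level: ambiguous; output: rises

The first event is a positive demand shock: AD shifts right, which by itself pushes P up and Y up.
The second is a favourable supply shock: SRAS shifts right, which by itself pushes P down and Y up.
The two shocks push P in opposite directions, so the effect on P is ambiguous. Both shocks push Y up, so Y rises.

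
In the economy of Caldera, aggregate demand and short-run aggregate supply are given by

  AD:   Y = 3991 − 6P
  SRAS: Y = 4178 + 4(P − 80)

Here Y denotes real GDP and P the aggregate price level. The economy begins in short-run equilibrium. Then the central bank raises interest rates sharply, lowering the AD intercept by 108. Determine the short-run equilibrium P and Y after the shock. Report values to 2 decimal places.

This is a negative demand shock: AD shifts left.
New AD: Y = 3883 − 6P.
SRAS can be written Y = 3858 + 4P.
Set AD = SRAS: 3883 − 6P = 3858 + 4P, so 25 = 10P and P = 2.50.
Substituting into AD, Y = 3868.00.

P = 2.50, Y = 3868.00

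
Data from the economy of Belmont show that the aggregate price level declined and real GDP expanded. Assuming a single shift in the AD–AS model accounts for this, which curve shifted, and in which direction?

SRAS shifted right

P fell and Y rose. An AD shift moves P and Y in the same direction; an SRAS shift moves them in opposite directions.
Here P and Y moved in opposite directions, so the SRAS curve shifted.
Since Y rose, SRAS shifted right.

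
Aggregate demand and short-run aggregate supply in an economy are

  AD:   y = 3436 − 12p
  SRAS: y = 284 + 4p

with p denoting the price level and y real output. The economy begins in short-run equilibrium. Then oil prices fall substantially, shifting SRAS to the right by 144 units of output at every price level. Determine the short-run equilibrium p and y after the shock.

p = 188, y = 1180

This is a positive supply shock: SRAS shifts right.
New SRAS: y = 428 + 4p.
Set AD = SRAS: 3436 − 12p = 428 + 4p, so 3008 = 16p and p = 188.
y = 3436 − 12·188 = 1180.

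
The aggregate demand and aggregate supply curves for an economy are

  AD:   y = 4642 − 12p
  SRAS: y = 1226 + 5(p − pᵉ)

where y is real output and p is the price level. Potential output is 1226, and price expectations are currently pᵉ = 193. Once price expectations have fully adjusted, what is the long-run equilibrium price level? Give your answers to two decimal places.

Long-run p = 284.67

Short run: with pᵉ = 193, SRAS is y = 261 + 5p. Setting AD = SRAS gives 4381 = 17p, so p = 257.71 and y = 4642 − 12p = 1549.53.
Output 1549.53 is above potential 1226, so over time expected prices rise and SRAS shifts left until y returns to 1226.
Long run: y = 1226 on the AD curve gives 1226 = 4642 − 12p, so p = 284.67.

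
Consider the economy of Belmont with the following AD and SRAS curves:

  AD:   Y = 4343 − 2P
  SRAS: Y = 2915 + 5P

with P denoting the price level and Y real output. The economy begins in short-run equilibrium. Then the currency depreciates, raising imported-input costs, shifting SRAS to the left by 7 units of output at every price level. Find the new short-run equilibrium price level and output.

This is a negative supply shock: SRAS shifts left.
New SRAS: Y = 2908 + 5P.
Set AD = SRAS: 4343 − 2P = 2908 + 5P, so 1435 = 7P and P = 205.
Y = 4343 − 2·205 = 3933.

P = 205, Y = 3933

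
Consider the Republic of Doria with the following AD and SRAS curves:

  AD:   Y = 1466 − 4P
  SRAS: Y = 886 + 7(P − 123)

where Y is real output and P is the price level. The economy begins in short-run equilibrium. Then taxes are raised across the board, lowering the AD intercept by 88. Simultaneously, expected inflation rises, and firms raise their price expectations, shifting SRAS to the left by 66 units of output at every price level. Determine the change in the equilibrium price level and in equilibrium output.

After both shocks: AD is Y = 1378 − 4P and SRAS is Y = 7P − 41.
Setting them equal: 1419 = 11P, so P = 129.
Y = 1378 − 4·129 = 862.
Initially P = 131, Y = 942, so ΔP = -2 and ΔY = -80.

ΔP = -2, ΔY = -80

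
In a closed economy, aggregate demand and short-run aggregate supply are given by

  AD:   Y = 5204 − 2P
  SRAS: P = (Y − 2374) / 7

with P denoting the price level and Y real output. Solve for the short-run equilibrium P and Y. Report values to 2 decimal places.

P = 314.44, Y = 4575.11

Rearrange SRAS to Y = 2374 + 7P.
Set AD = SRAS: 5204 − 2P = 2374 + 7P, so 2830 = 9P and P = 314.44.
Substituting into AD, Y = 5204 − 2P = 4575.11.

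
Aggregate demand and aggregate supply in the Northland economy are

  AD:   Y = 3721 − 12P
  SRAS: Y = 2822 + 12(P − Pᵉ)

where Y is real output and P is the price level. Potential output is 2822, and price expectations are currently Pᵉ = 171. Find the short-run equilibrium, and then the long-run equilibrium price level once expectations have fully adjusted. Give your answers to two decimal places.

Short run: with Pᵉ = 171, SRAS is Y = 770 + 12P. Setting AD = SRAS gives 2951 = 24P, so P = 122.96 and Y = 3721 − 12P = 2245.50.
Output 2245.50 is below potential 2822, so over time expected prices fall and SRAS shifts right until Y returns to 2822.
Long run: Y = 2822 on the AD curve gives 2822 = 3721 − 12P, so P = 74.92.

Short run: P = 122.96, Y = 2245.50. Long run: P = 74.92.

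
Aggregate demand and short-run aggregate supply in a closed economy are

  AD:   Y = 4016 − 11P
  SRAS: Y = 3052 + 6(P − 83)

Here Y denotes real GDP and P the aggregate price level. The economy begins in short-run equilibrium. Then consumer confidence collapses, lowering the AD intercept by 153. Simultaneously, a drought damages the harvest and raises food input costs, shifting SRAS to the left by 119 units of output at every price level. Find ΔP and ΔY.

After both shocks: AD is Y = 3863 − 11P and SRAS is Y = 2435 + 6P.
Setting them equal: 1428 = 17P, so P = 84.
Y = 3863 − 11·84 = 2939.
Initially P = 86, Y = 3070, so ΔP = -2 and ΔY = -131.

ΔP = -2, ΔY = -131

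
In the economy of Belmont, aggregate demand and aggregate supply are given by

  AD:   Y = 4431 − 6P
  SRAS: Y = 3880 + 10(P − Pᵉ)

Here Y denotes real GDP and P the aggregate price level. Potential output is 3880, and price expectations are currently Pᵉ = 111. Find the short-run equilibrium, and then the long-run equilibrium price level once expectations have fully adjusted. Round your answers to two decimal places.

Short run: with Pᵉ = 111, SRAS is Y = 2770 + 10P. Setting AD = SRAS gives 1661 = 16P, so P = 103.81 and Y = 4431 − 6P = 3808.13.
Output 3808.13 is below potential 3880, so over time expected prices fall and SRAS shifts right until Y returns to 3880.
Long run: Y = 3880 on the AD curve gives 3880 = 4431 − 6P, so P = 91.83.

Short run: P = 103.81, Y = 3808.13. Long run: P = 91.83.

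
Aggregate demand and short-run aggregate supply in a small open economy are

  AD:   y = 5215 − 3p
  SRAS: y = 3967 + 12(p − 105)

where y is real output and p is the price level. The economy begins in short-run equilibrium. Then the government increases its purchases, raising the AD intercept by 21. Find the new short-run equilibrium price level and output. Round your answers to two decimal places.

p = 168.60, y = 4730.20

This is a positive demand shock: AD shifts right.
New AD: y = 5236 − 3p.
SRAS can be written y = 2707 + 12p.
Set AD = SRAS: 5236 − 3p = 2707 + 12p, so 2529 = 15p and p = 168.60.
Substituting into AD, y = 4730.20.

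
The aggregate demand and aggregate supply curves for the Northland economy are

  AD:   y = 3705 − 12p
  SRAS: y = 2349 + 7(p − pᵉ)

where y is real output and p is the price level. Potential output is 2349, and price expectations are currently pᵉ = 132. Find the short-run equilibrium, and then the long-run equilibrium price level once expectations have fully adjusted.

Short run: with pᵉ = 132, SRAS is y = 1425 + 7p. Setting AD = SRAS gives 2280 = 19p, so p = 120 and y = 3705 − 12·120 = 2265.
Output 2265 is below potential 2349, so over time expected prices fall and SRAS shifts right until y returns to 2349.
Long run: y = 2349 on the AD curve gives 2349 = 3705 − 12p, so p = 113.

Short run: p = 120, y = 2265. Long run: p = 113.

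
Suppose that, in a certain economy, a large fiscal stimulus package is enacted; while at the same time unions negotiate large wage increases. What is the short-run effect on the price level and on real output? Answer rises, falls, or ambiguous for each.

The first event is a positive demand shock: AD shifts right, which by itself pushes P up and Y up.
The second is an adverse supply shock: SRAS shifts left, which by itself pushes P up and Y down.
Both shocks push P up, so P rises. The two shocks push Y in opposite directions, so the effect on Y is ambiguous.

Price level: rises; output: ambiguous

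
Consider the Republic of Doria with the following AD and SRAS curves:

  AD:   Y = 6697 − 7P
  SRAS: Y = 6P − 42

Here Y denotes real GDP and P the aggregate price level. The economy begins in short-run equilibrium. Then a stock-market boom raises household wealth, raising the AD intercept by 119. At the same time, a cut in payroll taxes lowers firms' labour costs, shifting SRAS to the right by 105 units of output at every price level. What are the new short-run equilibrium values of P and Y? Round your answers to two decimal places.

P = 519.46, Y = 3179.77

After both shocks: AD is Y = 6816 − 7P and SRAS is Y = 63 + 6P.
Setting them equal: 6753 = 13P, so P = 519.46.
Substituting into AD, Y = 3179.77.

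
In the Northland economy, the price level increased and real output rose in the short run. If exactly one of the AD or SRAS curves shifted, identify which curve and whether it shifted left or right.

P rose and Y rose. An AD shift moves P and Y in the same direction; an SRAS shift moves them in opposite directions.
Here P and Y moved in the same direction, so the AD curve shifted.
Since Y rose, AD shifted right.

AD shifted right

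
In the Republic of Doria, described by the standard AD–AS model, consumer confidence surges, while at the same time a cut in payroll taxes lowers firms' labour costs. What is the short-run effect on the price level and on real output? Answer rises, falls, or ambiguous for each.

The first event is a positive demand shock: AD shifts right, which by itself pushes P up and Y up.
The second is a favourable supply shock: SRAS shifts right, which by itself pushes P down and Y up.
The two shocks push P in opposite directions, so the effect on P is ambiguous. Both shocks push Y up, so Y rises.

Price level: ambiguous; output: rises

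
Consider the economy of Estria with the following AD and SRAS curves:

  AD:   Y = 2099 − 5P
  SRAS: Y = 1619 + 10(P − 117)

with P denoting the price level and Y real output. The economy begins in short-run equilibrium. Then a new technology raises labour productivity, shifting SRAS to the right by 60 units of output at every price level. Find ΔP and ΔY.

This is a positive supply shock: SRAS shifts right.
New SRAS: Y = 509 + 10P.
Set AD = SRAS: 2099 − 5P = 509 + 10P, so 1590 = 15P and P = 106.
Y = 2099 − 5·106 = 1569.
Initially P = 110, Y = 1549, so ΔP = -4 and ΔY = +20.

ΔP = -4, ΔY = +20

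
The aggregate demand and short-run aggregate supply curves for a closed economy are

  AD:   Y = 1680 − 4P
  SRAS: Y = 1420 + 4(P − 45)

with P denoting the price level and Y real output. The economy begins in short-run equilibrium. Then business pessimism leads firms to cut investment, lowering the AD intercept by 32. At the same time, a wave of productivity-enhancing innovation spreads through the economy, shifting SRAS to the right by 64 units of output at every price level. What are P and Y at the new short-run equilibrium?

P = 43, Y = 1476

After both shocks: AD is Y = 1648 − 4P and SRAS is Y = 1304 + 4P.
Setting them equal: 344 = 8P, so P = 43.
Y = 1648 − 4·43 = 1476.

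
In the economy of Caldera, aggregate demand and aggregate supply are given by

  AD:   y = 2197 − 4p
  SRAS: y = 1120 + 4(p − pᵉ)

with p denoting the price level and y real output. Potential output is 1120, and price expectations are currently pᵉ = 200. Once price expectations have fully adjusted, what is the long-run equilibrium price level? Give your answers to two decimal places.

Short run: with pᵉ = 200, SRAS is y = 320 + 4p. Setting AD = SRAS gives 1877 = 8p, so p = 234.63 and y = 2197 − 4p = 1258.50.
Output 1258.50 is above potential 1120, so over time expected prices rise and SRAS shifts left until y returns to 1120.
Long run: y = 1120 on the AD curve gives 1120 = 2197 − 4p, so p = 269.25.

Long-run p = 269.25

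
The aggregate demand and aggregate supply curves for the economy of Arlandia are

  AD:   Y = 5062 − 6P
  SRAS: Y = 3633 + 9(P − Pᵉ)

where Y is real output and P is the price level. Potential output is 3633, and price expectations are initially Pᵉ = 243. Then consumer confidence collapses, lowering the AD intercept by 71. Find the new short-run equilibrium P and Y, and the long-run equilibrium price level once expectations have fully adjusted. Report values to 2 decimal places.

AD shifts left: new AD is Y = 4991 − 6P. With Pᵉ = 243, SRAS is Y = 1446 + 9P.
Short run: 4991 − 6P = 1446 + 9P gives 3545 = 15P, so P = 236.33 and Y = 4991 − 6P = 3573.00.
Y = 3573.00 is below potential 3633; expectations adjust and SRAS shifts right until Y = 3633.
Long run: on the new AD curve, 3633 = 4991 − 6P gives P = 226.33.

Short run: P = 236.33, Y = 3573.00. Long run: P = 226.33.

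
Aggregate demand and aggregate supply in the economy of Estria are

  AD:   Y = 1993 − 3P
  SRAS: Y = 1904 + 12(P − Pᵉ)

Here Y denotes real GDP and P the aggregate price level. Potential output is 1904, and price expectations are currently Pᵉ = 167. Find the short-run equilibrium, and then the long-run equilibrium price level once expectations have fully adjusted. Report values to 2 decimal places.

Short run: with Pᵉ = 167, SRAS is Y = 12P − 100. Setting AD = SRAS gives 2093 = 15P, so P = 139.53 and Y = 1993 − 3P = 1574.40.
Output 1574.40 is below potential 1904, so over time expected prices fall and SRAS shifts right until Y returns to 1904.
Long run: Y = 1904 on the AD curve gives 1904 = 1993 − 3P, so P = 29.67.

Short run: P = 139.53, Y = 1574.40. Long run: P = 29.67.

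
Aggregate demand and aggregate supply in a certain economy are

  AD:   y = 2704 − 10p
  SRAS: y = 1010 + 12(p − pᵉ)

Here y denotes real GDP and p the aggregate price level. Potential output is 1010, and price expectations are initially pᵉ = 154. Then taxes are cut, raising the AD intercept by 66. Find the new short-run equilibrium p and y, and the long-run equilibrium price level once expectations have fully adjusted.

AD shifts right: new AD is y = 2770 − 10p. With pᵉ = 154, SRAS is y = 12p − 838.
Short run: 2770 − 10p = 12p − 838 gives 3608 = 22p, so p = 164 and y = 2770 − 10·164 = 1130.
y = 1130 is above potential 1010; expectations adjust and SRAS shifts left until y = 1010.
Long run: on the new AD curve, 1010 = 2770 − 10p gives p = 176.

Short run: p = 164, y = 1130. Long run: p = 176.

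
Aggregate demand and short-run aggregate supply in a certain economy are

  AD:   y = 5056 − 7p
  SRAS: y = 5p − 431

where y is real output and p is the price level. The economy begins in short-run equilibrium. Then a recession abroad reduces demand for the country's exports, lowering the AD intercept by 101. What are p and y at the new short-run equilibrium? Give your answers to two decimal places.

p = 448.83, y = 1813.17

This is a negative demand shock: AD shifts left.
New AD: y = 4955 − 7p.
Set AD = SRAS: 4955 − 7p = 5p − 431, so 5386 = 12p and p = 448.83.
Substituting into AD, y = 1813.17.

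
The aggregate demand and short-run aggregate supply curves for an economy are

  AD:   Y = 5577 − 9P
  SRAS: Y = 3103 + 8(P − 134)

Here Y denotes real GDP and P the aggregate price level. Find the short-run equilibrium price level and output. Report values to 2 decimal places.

P = 208.59, Y = 3699.71

Write SRAS as Y = 3103 + 8P − 1072 = 2031 + 8P.
Set AD = SRAS: 5577 − 9P = 2031 + 8P, so 3546 = 17P and P = 208.59.
Substituting into AD, Y = 5577 − 9P = 3699.71.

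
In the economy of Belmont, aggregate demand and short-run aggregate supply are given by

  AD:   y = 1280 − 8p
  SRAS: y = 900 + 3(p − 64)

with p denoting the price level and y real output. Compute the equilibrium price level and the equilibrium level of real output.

Write SRAS as y = 900 + 3p − 192 = 708 + 3p.
Set AD = SRAS: 1280 − 8p = 708 + 3p, so 572 = 11p and p = 52.
Then y = 1280 − 8·52 = 864.

p = 52, y = 864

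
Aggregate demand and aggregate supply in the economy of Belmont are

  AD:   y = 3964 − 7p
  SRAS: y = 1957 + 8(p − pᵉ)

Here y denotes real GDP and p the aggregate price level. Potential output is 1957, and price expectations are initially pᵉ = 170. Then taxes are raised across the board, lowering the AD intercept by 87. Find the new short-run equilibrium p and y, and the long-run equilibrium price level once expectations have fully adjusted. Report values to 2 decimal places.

Short run: p = 218.67, y = 2346.33. Long run: p = 274.29.

AD shifts left: new AD is y = 3877 − 7p. With pᵉ = 170, SRAS is y = 597 + 8p.
Short run: 3877 − 7p = 597 + 8p gives 3280 = 15p, so p = 218.67 and y = 3877 − 7p = 2346.33.
y = 2346.33 is above potential 1957; expectations adjust and SRAS shifts left until y = 1957.
Long run: on the new AD curve, 1957 = 3877 − 7p gives p = 274.29.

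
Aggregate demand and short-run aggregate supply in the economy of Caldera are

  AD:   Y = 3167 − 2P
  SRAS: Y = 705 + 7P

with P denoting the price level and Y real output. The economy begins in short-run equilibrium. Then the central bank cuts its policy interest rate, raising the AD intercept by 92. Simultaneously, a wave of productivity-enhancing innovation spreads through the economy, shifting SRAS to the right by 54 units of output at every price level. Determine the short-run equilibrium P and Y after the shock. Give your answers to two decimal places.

P = 277.78, Y = 2703.44

After both shocks: AD is Y = 3259 − 2P and SRAS is Y = 759 + 7P.
Setting them equal: 2500 = 9P, so P = 277.78.
Substituting into AD, Y = 2703.44.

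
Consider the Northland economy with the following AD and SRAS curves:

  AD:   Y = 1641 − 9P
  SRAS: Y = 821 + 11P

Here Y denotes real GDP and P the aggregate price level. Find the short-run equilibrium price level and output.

Set AD = SRAS: 1641 − 9P = 821 + 11P, so 820 = 20P and P = 41.
Then Y = 1641 − 9·41 = 1272.

P = 41, Y = 1272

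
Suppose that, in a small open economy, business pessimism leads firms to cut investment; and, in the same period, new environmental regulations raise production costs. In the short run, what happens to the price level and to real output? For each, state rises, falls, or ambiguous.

Price level: ambiguous; output: falls

The first event is a negative demand shock: AD shifts left, which by itself pushes P down and Y down.
The second is an adverse supply shock: SRAS shifts left, which by itself pushes P up and Y down.
The two shocks push P in opposite directions, so the effect on P is ambiguous. Both shocks push Y down, so Y falls.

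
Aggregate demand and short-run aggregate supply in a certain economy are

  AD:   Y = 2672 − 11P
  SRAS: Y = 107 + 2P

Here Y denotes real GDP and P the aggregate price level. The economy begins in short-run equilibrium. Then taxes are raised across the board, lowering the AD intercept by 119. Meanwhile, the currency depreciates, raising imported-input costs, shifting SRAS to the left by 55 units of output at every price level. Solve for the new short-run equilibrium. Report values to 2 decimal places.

After both shocks: AD is Y = 2553 − 11P and SRAS is Y = 52 + 2P.
Setting them equal: 2501 = 13P, so P = 192.38.
Substituting into AD, Y = 436.77.

P = 192.38, Y = 436.77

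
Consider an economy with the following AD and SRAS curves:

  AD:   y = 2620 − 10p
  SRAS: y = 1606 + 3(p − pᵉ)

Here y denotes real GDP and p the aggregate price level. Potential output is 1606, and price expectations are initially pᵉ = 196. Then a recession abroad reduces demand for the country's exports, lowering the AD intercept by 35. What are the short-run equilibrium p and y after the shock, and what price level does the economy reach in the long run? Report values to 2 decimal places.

Short run: p = 120.54, y = 1379.62. Long run: p = 97.90.

AD shifts left: new AD is y = 2585 − 10p. With pᵉ = 196, SRAS is y = 1018 + 3p.
Short run: 2585 − 10p = 1018 + 3p gives 1567 = 13p, so p = 120.54 and y = 2585 − 10p = 1379.62.
y = 1379.62 is below potential 1606; expectations adjust and SRAS shifts right until y = 1606.
Long run: on the new AD curve, 1606 = 2585 − 10p gives p = 97.90.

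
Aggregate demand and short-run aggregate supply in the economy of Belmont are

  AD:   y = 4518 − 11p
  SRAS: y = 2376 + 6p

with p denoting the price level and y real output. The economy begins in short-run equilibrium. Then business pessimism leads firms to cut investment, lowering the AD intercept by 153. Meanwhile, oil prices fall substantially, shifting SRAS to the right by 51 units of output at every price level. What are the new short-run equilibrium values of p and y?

p = 114, y = 3111

After both shocks: AD is y = 4365 − 11p and SRAS is y = 2427 + 6p.
Setting them equal: 1938 = 17p, so p = 114.
y = 4365 − 11·114 = 3111.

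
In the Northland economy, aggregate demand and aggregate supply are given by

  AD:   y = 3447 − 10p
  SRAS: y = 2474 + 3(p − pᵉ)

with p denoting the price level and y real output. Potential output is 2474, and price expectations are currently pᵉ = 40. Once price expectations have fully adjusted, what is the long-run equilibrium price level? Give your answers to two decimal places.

Short run: with pᵉ = 40, SRAS is y = 2354 + 3p. Setting AD = SRAS gives 1093 = 13p, so p = 84.08 and y = 3447 − 10p = 2606.23.
Output 2606.23 is above potential 2474, so over time expected prices rise and SRAS shifts left until y returns to 2474.
Long run: y = 2474 on the AD curve gives 2474 = 3447 − 10p, so p = 97.30.

Long-run p = 97.30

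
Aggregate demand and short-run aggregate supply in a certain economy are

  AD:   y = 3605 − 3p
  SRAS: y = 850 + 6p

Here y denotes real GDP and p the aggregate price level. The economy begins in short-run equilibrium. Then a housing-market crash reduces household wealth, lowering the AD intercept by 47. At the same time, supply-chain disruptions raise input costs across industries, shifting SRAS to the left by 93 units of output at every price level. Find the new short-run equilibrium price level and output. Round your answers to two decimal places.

p = 311.22, y = 2624.33

After both shocks: AD is y = 3558 − 3p and SRAS is y = 757 + 6p.
Setting them equal: 2801 = 9p, so p = 311.22.
Substituting into AD, y = 2624.33.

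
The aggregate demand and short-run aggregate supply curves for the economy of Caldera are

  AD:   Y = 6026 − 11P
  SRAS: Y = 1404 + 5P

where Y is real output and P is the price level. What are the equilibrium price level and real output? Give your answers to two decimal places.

Set AD = SRAS: 6026 − 11P = 1404 + 5P, so 4622 = 16P and P = 288.88.
Substituting into AD, Y = 6026 − 11P = 2848.38.

P = 288.88, Y = 2848.38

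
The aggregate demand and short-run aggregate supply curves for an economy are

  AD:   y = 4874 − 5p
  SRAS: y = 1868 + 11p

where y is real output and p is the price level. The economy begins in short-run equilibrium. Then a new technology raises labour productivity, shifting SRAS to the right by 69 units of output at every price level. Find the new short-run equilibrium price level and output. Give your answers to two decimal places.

p = 183.56, y = 3956.19

This is a positive supply shock: SRAS shifts right.
New SRAS: y = 1937 + 11p.
Set AD = SRAS: 4874 − 5p = 1937 + 11p, so 2937 = 16p and p = 183.56.
Substituting into AD, y = 3956.19.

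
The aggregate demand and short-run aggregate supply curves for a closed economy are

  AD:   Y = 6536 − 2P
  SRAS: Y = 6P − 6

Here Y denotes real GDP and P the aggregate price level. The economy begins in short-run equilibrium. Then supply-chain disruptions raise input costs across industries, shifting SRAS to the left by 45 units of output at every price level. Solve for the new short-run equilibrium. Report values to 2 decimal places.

P = 823.38, Y = 4889.25

This is a negative supply shock: SRAS shifts left.
New SRAS: Y = 6P − 51.
Set AD = SRAS: 6536 − 2P = 6P − 51, so 6587 = 8P and P = 823.38.
Substituting into AD, Y = 4889.25.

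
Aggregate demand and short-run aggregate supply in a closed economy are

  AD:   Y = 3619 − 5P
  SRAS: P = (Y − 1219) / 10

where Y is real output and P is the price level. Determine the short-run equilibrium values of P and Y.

Rearrange SRAS to Y = 1219 + 10P.
Set AD = SRAS: 3619 − 5P = 1219 + 10P, so 2400 = 15P and P = 160.
Then Y = 3619 − 5·160 = 2819.

P = 160, Y = 2819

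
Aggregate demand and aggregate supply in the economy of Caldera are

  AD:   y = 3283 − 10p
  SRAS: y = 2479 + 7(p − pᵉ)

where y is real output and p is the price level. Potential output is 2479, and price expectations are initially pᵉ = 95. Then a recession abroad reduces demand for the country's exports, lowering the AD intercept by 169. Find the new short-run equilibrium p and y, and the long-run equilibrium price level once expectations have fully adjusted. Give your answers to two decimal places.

Short run: p = 76.47, y = 2349.29. Long run: p = 63.50.

AD shifts left: new AD is y = 3114 − 10p. With pᵉ = 95, SRAS is y = 1814 + 7p.
Short run: 3114 − 10p = 1814 + 7p gives 1300 = 17p, so p = 76.47 and y = 3114 − 10p = 2349.29.
y = 2349.29 is below potential 2479; expectations adjust and SRAS shifts right until y = 2479.
Long run: on the new AD curve, 2479 = 3114 − 10p gives p = 63.50.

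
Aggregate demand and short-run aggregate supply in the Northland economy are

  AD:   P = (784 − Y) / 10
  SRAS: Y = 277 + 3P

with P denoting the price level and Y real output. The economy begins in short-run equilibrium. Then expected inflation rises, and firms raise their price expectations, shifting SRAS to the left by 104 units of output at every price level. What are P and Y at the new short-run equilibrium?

This is a negative supply shock: SRAS shifts left.
New SRAS: Y = 173 + 3P.
Set AD = SRAS: 784 − 10P = 173 + 3P, so 611 = 13P and P = 47.
Y = 784 − 10·47 = 314.

P = 47, Y = 314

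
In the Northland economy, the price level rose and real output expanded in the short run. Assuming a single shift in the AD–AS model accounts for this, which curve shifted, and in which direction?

AD shifted right

P rose and Y rose. An AD shift moves P and Y in the same direction; an SRAS shift moves them in opposite directions.
Here P and Y moved in the same direction, so the AD curve shifted.
Since Y rose, AD shifted right.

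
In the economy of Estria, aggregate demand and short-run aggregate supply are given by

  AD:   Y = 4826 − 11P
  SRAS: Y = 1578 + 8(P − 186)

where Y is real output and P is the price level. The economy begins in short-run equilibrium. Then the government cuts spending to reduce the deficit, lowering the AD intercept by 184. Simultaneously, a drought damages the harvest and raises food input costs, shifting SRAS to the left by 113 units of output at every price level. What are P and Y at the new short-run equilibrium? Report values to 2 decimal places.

After both shocks: AD is Y = 4642 − 11P and SRAS is Y = 8P − 23.
Setting them equal: 4665 = 19P, so P = 245.53.
Substituting into AD, Y = 1941.21.

P = 245.53, Y = 1941.21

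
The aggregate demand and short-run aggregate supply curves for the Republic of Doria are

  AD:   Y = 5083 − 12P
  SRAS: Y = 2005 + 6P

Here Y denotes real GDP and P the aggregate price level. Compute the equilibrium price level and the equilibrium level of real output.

P = 171, Y = 3031

Set AD = SRAS: 5083 − 12P = 2005 + 6P, so 3078 = 18P and P = 171.
Then Y = 5083 − 12·171 = 3031.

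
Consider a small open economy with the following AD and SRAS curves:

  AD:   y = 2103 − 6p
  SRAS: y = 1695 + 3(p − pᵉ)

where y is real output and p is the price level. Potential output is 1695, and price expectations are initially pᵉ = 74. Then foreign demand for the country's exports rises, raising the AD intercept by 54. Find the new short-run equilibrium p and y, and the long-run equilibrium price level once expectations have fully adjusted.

AD shifts right: new AD is y = 2157 − 6p. With pᵉ = 74, SRAS is y = 1473 + 3p.
Short run: 2157 − 6p = 1473 + 3p gives 684 = 9p, so p = 76 and y = 2157 − 6·76 = 1701.
y = 1701 is above potential 1695; expectations adjust and SRAS shifts left until y = 1695.
Long run: on the new AD curve, 1695 = 2157 − 6p gives p = 77.

Short run: p = 76, y = 1701. Long run: p = 77.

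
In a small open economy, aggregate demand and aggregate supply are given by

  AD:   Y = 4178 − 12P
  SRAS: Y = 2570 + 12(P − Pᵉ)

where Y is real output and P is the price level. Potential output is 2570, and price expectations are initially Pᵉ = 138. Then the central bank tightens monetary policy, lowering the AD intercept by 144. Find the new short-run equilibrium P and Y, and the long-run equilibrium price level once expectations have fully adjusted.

Short run: P = 130, Y = 2474. Long run: P = 122.

AD shifts left: new AD is Y = 4034 − 12P. With Pᵉ = 138, SRAS is Y = 914 + 12P.
Short run: 4034 − 12P = 914 + 12P gives 3120 = 24P, so P = 130 and Y = 4034 − 12·130 = 2474.
Y = 2474 is below potential 2570; expectations adjust and SRAS shifts right until Y = 2570.
Long run: on the new AD curve, 2570 = 4034 − 12P gives P = 122.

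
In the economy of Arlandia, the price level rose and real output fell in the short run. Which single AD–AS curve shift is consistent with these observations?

P rose and Y fell. An AD shift moves P and Y in the same direction; an SRAS shift moves them in opposite directions.
Here P and Y moved in opposite directions, so the SRAS curve shifted.
Since Y fell, SRAS shifted left.

SRAS shifted left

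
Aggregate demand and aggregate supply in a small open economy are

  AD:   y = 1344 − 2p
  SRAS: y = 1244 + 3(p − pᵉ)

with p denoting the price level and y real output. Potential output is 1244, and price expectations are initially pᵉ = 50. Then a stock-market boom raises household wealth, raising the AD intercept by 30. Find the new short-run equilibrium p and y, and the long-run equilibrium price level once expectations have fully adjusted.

Short run: p = 56, y = 1262. Long run: p = 65.

AD shifts right: new AD is y = 1374 − 2p. With pᵉ = 50, SRAS is y = 1094 + 3p.
Short run: 1374 − 2p = 1094 + 3p gives 280 = 5p, so p = 56 and y = 1374 − 2·56 = 1262.
y = 1262 is above potential 1244; expectations adjust and SRAS shifts left until y = 1244.
Long run: on the new AD curve, 1244 = 1374 − 2p gives p = 65.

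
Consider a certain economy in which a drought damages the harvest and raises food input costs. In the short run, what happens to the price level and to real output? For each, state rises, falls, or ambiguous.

Price level: rises; output: falls

This is an adverse supply shock: SRAS shifts left.
Moving along the downward-sloping AD curve, P rises and Y falls.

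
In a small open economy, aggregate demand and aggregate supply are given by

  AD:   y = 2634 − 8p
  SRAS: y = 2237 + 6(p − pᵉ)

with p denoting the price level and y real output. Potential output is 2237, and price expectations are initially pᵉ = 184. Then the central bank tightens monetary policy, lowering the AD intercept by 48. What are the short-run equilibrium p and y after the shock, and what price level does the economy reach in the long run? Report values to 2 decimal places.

Short run: p = 103.79, y = 1755.71. Long run: p = 43.63.

AD shifts left: new AD is y = 2586 − 8p. With pᵉ = 184, SRAS is y = 1133 + 6p.
Short run: 2586 − 8p = 1133 + 6p gives 1453 = 14p, so p = 103.79 and y = 2586 − 8p = 1755.71.
y = 1755.71 is below potential 2237; expectations adjust and SRAS shifts right until y = 2237.
Long run: on the new AD curve, 2237 = 2586 − 8p gives p = 43.63.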